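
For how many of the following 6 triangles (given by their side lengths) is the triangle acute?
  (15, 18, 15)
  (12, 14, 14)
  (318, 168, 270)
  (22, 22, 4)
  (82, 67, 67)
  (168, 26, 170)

(15,18,15): 15²+15² = 450 > 324 = 18² → acute
(12,14,14): 12²+14² = 340 > 196 = 14² → acute
(318,168,270): 168²+270² = 101124 = 318² → right
(22,22,4): 4²+22² = 500 > 484 = 22² → acute
(82,67,67): 67²+67² = 8978 > 6724 = 82² → acute
(168,26,170): 26²+168² = 28900 = 170² → right
4 of the 6 are acute.

4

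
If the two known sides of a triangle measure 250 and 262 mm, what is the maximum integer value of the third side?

The third side must be strictly less than 250 + 262 = 512.
The largest integer below 512 is 511.

511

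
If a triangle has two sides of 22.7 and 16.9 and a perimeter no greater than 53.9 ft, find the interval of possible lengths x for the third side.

Triangle inequality alone gives 5.8 < x < 39.6.
The perimeter condition gives x ≤ 53.9 − 22.7 − 16.9 = 14.3.
Intersecting the two: 5.8 < x ≤ 14.3.

5.8 < x ≤ 14.3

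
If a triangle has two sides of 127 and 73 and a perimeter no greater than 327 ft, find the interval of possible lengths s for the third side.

Triangle inequality alone gives 54 < s < 200.
The perimeter condition gives s ≤ 327 − 127 − 73 = 127.
Intersecting the two: 54 < s ≤ 127.

54 < s ≤ 127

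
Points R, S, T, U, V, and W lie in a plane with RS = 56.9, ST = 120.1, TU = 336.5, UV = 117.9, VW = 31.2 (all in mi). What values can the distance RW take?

10.4 ≤ RW ≤ 662.6 mi

The maximum is all hops collinear in one direction: 56.9 + 120.1 + 336.5 + 117.9 + 31.2 = 662.6.
The longest hop is 336.5; the others sum to 326.1. Folding the others back against it leaves at least 336.5 − 326.1 = 10.4.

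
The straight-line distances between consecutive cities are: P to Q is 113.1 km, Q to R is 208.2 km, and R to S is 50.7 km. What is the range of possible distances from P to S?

44.4 ≤ PS ≤ 372.0 km

The maximum is all hops collinear in one direction: 113.1 + 208.2 + 50.7 = 372.0.
The longest hop is 208.2; the others sum to 163.8. Folding the others back against it leaves at least 208.2 − 163.8 = 44.4.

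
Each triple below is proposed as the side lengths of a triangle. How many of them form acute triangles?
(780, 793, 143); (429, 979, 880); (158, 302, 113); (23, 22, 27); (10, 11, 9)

(780,793,143): 143²+780² = 628849 = 793² → right
(429,979,880): 429²+880² = 958441 = 979² → right
(158,302,113): 113+158 ≤ 302, not a triangle
(23,22,27): 22²+23² = 1013 > 729 = 27² → acute
(10,11,9): 9²+10² = 181 > 121 = 11² → acute
2 of the 5 are acute.

2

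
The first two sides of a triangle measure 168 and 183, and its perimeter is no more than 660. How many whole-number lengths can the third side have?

Triangle inequality: 15 < x < 351. Perimeter ≤ 660 gives x ≤ 660 − 168 − 183 = 309.
So 15 < x ≤ 309; integers 16 through 309: 294 values.

294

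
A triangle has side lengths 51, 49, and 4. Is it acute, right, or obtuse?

obtuse

Compare the square of the longest side to the sum of squares of the other two: 4² + 49² = 2417 < 2601 = 51².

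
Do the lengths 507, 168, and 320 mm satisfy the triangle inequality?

No

The longest side is 507, but the other two sum to only 488.
488 < 507, so the triangle inequality fails.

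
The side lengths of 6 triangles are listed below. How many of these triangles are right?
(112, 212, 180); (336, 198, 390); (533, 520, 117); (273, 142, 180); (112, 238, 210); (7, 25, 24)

5

(112,212,180): 112²+180² = 44944 = 212² → right
(336,198,390): 198²+336² = 152100 = 390² → right
(533,520,117): 117²+520² = 284089 = 533² → right
(273,142,180): 142²+180² = 52564 < 74529 = 273² → obtuse
(112,238,210): 112²+210² = 56644 = 238² → right
(7,25,24): 7²+24² = 625 = 25² → right
5 of the 6 are right.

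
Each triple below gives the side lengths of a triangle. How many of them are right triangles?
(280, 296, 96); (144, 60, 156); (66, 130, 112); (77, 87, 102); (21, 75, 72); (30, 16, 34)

5

(280,296,96): 96²+280² = 87616 = 296² → right
(144,60,156): 60²+144² = 24336 = 156² → right
(66,130,112): 66²+112² = 16900 = 130² → right
(77,87,102): 77²+87² = 13498 > 10404 = 102² → acute
(21,75,72): 21²+72² = 5625 = 75² → right
(30,16,34): 16²+30² = 1156 = 34² → right
5 of the 6 are right.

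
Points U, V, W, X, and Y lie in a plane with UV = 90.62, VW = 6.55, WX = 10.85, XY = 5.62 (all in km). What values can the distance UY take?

The maximum is all hops collinear in one direction: 90.62 + 6.55 + 10.85 + 5.62 = 113.64.
The longest hop is 90.62; the others sum to 23.02. Folding the others back against it leaves at least 90.62 − 23.02 = 67.60.

67.60 ≤ UY ≤ 113.64 km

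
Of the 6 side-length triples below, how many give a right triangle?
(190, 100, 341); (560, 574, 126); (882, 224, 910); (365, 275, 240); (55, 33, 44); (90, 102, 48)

5

(190,100,341): 100+190 ≤ 341, not a triangle
(560,574,126): 126²+560² = 329476 = 574² → right
(882,224,910): 224²+882² = 828100 = 910² → right
(365,275,240): 240²+275² = 133225 = 365² → right
(55,33,44): 33²+44² = 3025 = 55² → right
(90,102,48): 48²+90² = 10404 = 102² → right
5 of the 6 are right.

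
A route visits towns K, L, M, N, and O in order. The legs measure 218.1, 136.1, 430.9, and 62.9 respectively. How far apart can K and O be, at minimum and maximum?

The maximum is all hops collinear in one direction: 218.1 + 136.1 + 430.9 + 62.9 = 848.0.
The longest hop is 430.9; the others sum to 417.1. Folding the others back against it leaves at least 430.9 − 417.1 = 13.8.

13.8 ≤ KO ≤ 848.0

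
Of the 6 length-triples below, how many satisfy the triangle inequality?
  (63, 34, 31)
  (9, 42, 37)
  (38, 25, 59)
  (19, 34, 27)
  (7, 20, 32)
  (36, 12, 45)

(31,34,63): 31+34 > 63 → valid
(9,37,42): 9+37 > 42 → valid
(25,38,59): 25+38 > 59 → valid
(19,27,34): 19+27 > 34 → valid
(7,20,32): 7+20 ≤ 32 → not valid
(12,36,45): 12+36 > 45 → valid
5 of the 6 triples form a triangle.

5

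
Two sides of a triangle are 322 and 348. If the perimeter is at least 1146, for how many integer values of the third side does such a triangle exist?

Triangle inequality: 26 < x < 670. Perimeter ≥ 1146 gives x ≥ 1146 − 322 − 348 = 476.
So 476 ≤ x < 670; integers 476 through 669: 194 values.

194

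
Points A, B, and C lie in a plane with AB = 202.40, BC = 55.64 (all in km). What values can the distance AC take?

By the triangle inequality, |202.40 − 55.64| ≤ AC ≤ 202.40 + 55.64.

146.76 ≤ AC ≤ 258.04 km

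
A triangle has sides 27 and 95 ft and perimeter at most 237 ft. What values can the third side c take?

68 < c ≤ 115

Triangle inequality alone gives 68 < c < 122.
The perimeter condition gives c ≤ 237 − 27 − 95 = 115.
Intersecting the two: 68 < c ≤ 115.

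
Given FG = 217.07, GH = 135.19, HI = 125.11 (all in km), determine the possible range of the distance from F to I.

The maximum is all hops collinear in one direction: 217.07 + 135.19 + 125.11 = 477.37.
The longest hop is 217.07; the others sum to 260.30. Since 217.07 ≤ 260.30, the path can fold back on itself completely, so the minimum distance is 0.

0 ≤ FI ≤ 477.37 km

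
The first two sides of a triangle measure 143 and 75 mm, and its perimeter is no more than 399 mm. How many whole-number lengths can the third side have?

Triangle inequality: 68 < x < 218. Perimeter ≤ 399 gives x ≤ 399 − 143 − 75 = 181.
So 68 < x ≤ 181; integers 69 through 181: 113 values.

113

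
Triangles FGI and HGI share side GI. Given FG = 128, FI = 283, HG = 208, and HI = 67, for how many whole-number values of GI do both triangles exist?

119

From triangle FGI: 155 < GI < 411.
From triangle HGI: 141 < GI < 275.
Intersection: 155 < GI < 275, so integers 156 through 274: 119 values.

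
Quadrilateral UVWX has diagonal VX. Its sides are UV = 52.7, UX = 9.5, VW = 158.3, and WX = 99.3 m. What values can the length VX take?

59.0 < VX < 62.2

From triangle UVX: |52.7 − 9.5| < VX < 52.7 + 9.5, i.e. 43.2 < VX < 62.2.
From triangle WVX: 59.0 < VX < 257.6.
Both must hold, so VX lies in the intersection.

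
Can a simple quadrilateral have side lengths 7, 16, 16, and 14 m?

Yes

A quadrilateral exists iff every side is shorter than the sum of the others — equivalently, the longest side is less than the sum of the rest.
Longest side 16 < 37 (sum of the remaining 3), so yes.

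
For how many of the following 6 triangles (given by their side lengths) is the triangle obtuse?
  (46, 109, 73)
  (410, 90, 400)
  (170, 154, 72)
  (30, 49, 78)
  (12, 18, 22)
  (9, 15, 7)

(46,109,73): 46²+73² = 7445 < 11881 = 109² → obtuse
(410,90,400): 90²+400² = 168100 = 410² → right
(170,154,72): 72²+154² = 28900 = 170² → right
(30,49,78): 30²+49² = 3301 < 6084 = 78² → obtuse
(12,18,22): 12²+18² = 468 < 484 = 22² → obtuse
(9,15,7): 7²+9² = 130 < 225 = 15² → obtuse
4 of the 6 are obtuse.

4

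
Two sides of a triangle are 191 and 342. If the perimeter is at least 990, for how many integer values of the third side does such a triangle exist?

Triangle inequality: 151 < x < 533. Perimeter ≥ 990 gives x ≥ 990 − 191 − 342 = 457.
So 457 ≤ x < 533; integers 457 through 532: 76 values.

76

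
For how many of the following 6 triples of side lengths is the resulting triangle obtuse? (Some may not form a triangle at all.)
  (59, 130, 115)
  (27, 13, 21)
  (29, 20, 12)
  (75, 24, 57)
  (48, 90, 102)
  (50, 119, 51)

4

(59,130,115): 59²+115² = 16706 < 16900 = 130² → obtuse
(27,13,21): 13²+21² = 610 < 729 = 27² → obtuse
(29,20,12): 12²+20² = 544 < 841 = 29² → obtuse
(75,24,57): 24²+57² = 3825 < 5625 = 75² → obtuse
(48,90,102): 48²+90² = 10404 = 102² → right
(50,119,51): 50+51 ≤ 119, not a triangle
4 of the 6 are obtuse.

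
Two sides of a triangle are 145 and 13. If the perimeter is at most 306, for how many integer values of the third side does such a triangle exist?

Triangle inequality: 132 < x < 158. Perimeter ≤ 306 gives x ≤ 306 − 145 − 13 = 148.
So 132 < x ≤ 148; integers 133 through 148: 16 values.

16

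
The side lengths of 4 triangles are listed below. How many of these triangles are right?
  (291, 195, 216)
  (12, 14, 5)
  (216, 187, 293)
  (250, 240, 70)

(291,195,216): 195²+216² = 84681 = 291² → right
(12,14,5): 5²+12² = 169 < 196 = 14² → obtuse
(216,187,293): 187²+216² = 81625 < 85849 = 293² → obtuse
(250,240,70): 70²+240² = 62500 = 250² → right
2 of the 4 are right.

2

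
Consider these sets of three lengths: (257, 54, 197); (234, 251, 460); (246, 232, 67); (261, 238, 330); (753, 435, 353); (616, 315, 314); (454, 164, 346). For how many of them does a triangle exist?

(54,197,257): 54+197 ≤ 257 → not valid
(234,251,460): 234+251 > 460 → valid
(67,232,246): 67+232 > 246 → valid
(238,261,330): 238+261 > 330 → valid
(353,435,753): 353+435 > 753 → valid
(314,315,616): 314+315 > 616 → valid
(164,346,454): 164+346 > 454 → valid
6 of the 7 triples form a triangle.

6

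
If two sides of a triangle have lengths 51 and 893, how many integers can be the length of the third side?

The third side lies in the open interval (842, 944).
Integers from 843 to 943 inclusive: 943 − 843 + 1 = 101.

101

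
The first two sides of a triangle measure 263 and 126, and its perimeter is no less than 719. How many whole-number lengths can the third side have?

59

Triangle inequality: 137 < x < 389. Perimeter ≥ 719 gives x ≥ 719 − 263 − 126 = 330.
So 330 ≤ x < 389; integers 330 through 388: 59 values.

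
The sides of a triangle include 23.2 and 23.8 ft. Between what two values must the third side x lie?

By the triangle inequality, x must be less than 23.2 + 23.8 = 47.0 and greater than |23.2 − 23.8| = 0.6.

0.6 < x < 47.0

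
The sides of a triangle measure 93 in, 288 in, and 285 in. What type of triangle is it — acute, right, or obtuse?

acute

Compare the square of the longest side to the sum of squares of the other two: 93² + 285² = 89874 > 82944 = 288².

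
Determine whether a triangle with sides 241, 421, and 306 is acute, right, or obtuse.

Compare the square of the longest side to the sum of squares of the other two: 241² + 306² = 151717 < 177241 = 421².

obtuse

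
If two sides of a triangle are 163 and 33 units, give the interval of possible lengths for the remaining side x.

130 < x < 196

By the triangle inequality, x must be less than 163 + 33 = 196 and greater than |163 − 33| = 130.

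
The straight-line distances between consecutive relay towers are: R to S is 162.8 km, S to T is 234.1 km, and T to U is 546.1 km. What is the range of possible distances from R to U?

149.2 ≤ RU ≤ 943.0 km

The maximum is all hops collinear in one direction: 162.8 + 234.1 + 546.1 = 943.0.
The longest hop is 546.1; the others sum to 396.9. Folding the others back against it leaves at least 546.1 − 396.9 = 149.2.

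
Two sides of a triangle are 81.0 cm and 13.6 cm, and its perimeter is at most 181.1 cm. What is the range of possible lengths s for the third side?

Triangle inequality alone gives 67.4 < s < 94.6.
The perimeter condition gives s ≤ 181.1 − 81.0 − 13.6 = 86.5.
Intersecting the two: 67.4 < s ≤ 86.5.

67.4 < s ≤ 86.5 cm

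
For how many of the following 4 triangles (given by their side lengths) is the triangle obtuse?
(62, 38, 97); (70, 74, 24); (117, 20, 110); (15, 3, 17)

(62,38,97): 38²+62² = 5288 < 9409 = 97² → obtuse
(70,74,24): 24²+70² = 5476 = 74² → right
(117,20,110): 20²+110² = 12500 < 13689 = 117² → obtuse
(15,3,17): 3²+15² = 234 < 289 = 17² → obtuse
3 of the 4 are obtuse.

3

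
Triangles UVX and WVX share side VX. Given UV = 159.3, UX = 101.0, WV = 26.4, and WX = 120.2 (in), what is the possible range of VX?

93.8 < VX < 146.6

From triangle UVX: |159.3 − 101.0| < VX < 159.3 + 101.0, i.e. 58.3 < VX < 260.3.
From triangle WVX: 93.8 < VX < 146.6.
Both must hold, so VX lies in the intersection.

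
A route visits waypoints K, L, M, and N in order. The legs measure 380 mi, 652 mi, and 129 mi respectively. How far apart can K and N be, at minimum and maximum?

143 ≤ KN ≤ 1161 mi

The maximum is all hops collinear in one direction: 380 + 652 + 129 = 1161.
The longest hop is 652; the others sum to 509. Folding the others back against it leaves at least 652 − 509 = 143.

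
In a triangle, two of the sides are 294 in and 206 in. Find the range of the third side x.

By the triangle inequality, x must be less than 294 + 206 = 500 and greater than |294 − 206| = 88.

88 < x < 500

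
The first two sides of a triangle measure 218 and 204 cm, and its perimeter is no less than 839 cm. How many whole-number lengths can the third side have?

5

Triangle inequality: 14 < x < 422. Perimeter ≥ 839 gives x ≥ 839 − 218 − 204 = 417.
So 417 ≤ x < 422; integers 417 through 421: 5 values.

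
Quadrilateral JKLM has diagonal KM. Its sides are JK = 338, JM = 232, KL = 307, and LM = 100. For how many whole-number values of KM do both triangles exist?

From triangle JKM: 106 < KM < 570.
From triangle LKM: 207 < KM < 407.
Intersection: 207 < KM < 407, so integers 208 through 406: 199 values.

199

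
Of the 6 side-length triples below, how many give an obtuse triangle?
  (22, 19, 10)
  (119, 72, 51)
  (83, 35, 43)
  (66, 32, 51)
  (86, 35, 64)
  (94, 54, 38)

4

(22,19,10): 10²+19² = 461 < 484 = 22² → obtuse
(119,72,51): 51²+72² = 7785 < 14161 = 119² → obtuse
(83,35,43): 35+43 ≤ 83, not a triangle
(66,32,51): 32²+51² = 3625 < 4356 = 66² → obtuse
(86,35,64): 35²+64² = 5321 < 7396 = 86² → obtuse
(94,54,38): 38+54 ≤ 94, not a triangle
4 of the 6 are obtuse.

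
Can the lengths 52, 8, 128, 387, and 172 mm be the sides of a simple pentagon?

For a pentagon, each side must be shorter than the sum of the others.
Here the longest side is 387, but the remaining 4 sides sum to only 360.

No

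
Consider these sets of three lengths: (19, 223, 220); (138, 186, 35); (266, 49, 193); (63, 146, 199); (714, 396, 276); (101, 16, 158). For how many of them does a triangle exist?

2

(19,220,223): 19+220 > 223 → valid
(35,138,186): 35+138 ≤ 186 → not valid
(49,193,266): 49+193 ≤ 266 → not valid
(63,146,199): 63+146 > 199 → valid
(276,396,714): 276+396 ≤ 714 → not valid
(16,101,158): 16+101 ≤ 158 → not valid
2 of the 6 triples form a triangle.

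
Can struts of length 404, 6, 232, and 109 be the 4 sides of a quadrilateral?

No

For a quadrilateral, each side must be shorter than the sum of the others.
Here the longest side is 404, but the remaining 3 sides sum to only 347.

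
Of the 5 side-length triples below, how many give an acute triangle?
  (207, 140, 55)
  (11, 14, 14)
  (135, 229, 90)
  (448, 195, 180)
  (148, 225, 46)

1

(207,140,55): 55+140 ≤ 207, not a triangle
(11,14,14): 11²+14² = 317 > 196 = 14² → acute
(135,229,90): 90+135 ≤ 229, not a triangle
(448,195,180): 180+195 ≤ 448, not a triangle
(148,225,46): 46+148 ≤ 225, not a triangle
1 of the 5 is acute.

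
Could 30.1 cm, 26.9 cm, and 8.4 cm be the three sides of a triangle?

The longest side is 30.1, and the other two sum to 35.3.
Since 35.3 > 30.1, the triangle inequality holds.

Yes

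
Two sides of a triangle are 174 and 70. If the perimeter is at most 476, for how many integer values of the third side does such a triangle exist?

Triangle inequality: 104 < x < 244. Perimeter ≤ 476 gives x ≤ 476 − 174 − 70 = 232.
So 104 < x ≤ 232; integers 105 through 232: 128 values.

128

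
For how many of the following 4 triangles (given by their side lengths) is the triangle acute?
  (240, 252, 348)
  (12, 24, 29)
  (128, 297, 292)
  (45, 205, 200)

1

(240,252,348): 240²+252² = 121104 = 348² → right
(12,24,29): 12²+24² = 720 < 841 = 29² → obtuse
(128,297,292): 128²+292² = 101648 > 88209 = 297² → acute
(45,205,200): 45²+200² = 42025 = 205² → right
1 of the 4 is acute.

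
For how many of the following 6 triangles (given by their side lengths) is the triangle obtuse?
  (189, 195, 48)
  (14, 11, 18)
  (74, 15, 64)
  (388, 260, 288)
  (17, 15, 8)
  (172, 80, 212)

3

(189,195,48): 48²+189² = 38025 = 195² → right
(14,11,18): 11²+14² = 317 < 324 = 18² → obtuse
(74,15,64): 15²+64² = 4321 < 5476 = 74² → obtuse
(388,260,288): 260²+288² = 150544 = 388² → right
(17,15,8): 8²+15² = 289 = 17² → right
(172,80,212): 80²+172² = 35984 < 44944 = 212² → obtuse
3 of the 6 are obtuse.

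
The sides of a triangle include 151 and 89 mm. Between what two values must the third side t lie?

By the triangle inequality, t must be less than 151 + 89 = 240 and greater than |151 − 89| = 62.

62 < t < 240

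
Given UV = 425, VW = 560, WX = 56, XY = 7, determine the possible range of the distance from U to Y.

The maximum is all hops collinear in one direction: 425 + 560 + 56 + 7 = 1048.
The longest hop is 560; the others sum to 488. Folding the others back against it leaves at least 560 − 488 = 72.

72 ≤ UY ≤ 1048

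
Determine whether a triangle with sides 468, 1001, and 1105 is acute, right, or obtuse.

right

Compare the square of the longest side to the sum of squares of the other two: 468² + 1001² = 1221025 = 1105².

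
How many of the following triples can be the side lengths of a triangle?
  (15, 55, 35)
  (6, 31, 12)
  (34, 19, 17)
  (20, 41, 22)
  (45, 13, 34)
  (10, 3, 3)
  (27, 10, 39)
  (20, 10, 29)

4

(15,35,55): 15+35 ≤ 55 → not valid
(6,12,31): 6+12 ≤ 31 → not valid
(17,19,34): 17+19 > 34 → valid
(20,22,41): 20+22 > 41 → valid
(13,34,45): 13+34 > 45 → valid
(3,3,10): 3+3 ≤ 10 → not valid
(10,27,39): 10+27 ≤ 39 → not valid
(10,20,29): 10+20 > 29 → valid
4 of the 8 triples form a triangle.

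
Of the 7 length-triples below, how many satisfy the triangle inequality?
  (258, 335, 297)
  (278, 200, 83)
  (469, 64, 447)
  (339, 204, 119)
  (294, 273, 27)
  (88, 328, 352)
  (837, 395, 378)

(258,297,335): 258+297 > 335 → valid
(83,200,278): 83+200 > 278 → valid
(64,447,469): 64+447 > 469 → valid
(119,204,339): 119+204 ≤ 339 → not valid
(27,273,294): 27+273 > 294 → valid
(88,328,352): 88+328 > 352 → valid
(378,395,837): 378+395 ≤ 837 → not valid
5 of the 7 triples form a triangle.

5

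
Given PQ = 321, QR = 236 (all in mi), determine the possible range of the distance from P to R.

By the triangle inequality, |321 − 236| ≤ PR ≤ 321 + 236.

85 ≤ PR ≤ 557 mi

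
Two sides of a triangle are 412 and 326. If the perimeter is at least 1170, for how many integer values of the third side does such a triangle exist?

306

Triangle inequality: 86 < x < 738. Perimeter ≥ 1170 gives x ≥ 1170 − 412 − 326 = 432.
So 432 ≤ x < 738; integers 432 through 737: 306 values.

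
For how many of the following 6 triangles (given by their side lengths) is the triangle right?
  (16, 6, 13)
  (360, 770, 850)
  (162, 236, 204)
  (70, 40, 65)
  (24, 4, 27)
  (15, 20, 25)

2

(16,6,13): 6²+13² = 205 < 256 = 16² → obtuse
(360,770,850): 360²+770² = 722500 = 850² → right
(162,236,204): 162²+204² = 67860 > 55696 = 236² → acute
(70,40,65): 40²+65² = 5825 > 4900 = 70² → acute
(24,4,27): 4²+24² = 592 < 729 = 27² → obtuse
(15,20,25): 15²+20² = 625 = 25² → right
2 of the 6 are right.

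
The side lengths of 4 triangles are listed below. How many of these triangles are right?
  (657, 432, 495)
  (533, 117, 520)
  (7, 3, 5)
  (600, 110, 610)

(657,432,495): 432²+495² = 431649 = 657² → right
(533,117,520): 117²+520² = 284089 = 533² → right
(7,3,5): 3²+5² = 34 < 49 = 7² → obtuse
(600,110,610): 110²+600² = 372100 = 610² → right
3 of the 4 are right.

3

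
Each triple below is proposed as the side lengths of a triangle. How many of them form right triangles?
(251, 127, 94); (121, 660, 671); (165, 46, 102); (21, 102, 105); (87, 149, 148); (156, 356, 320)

2

(251,127,94): 94+127 ≤ 251, not a triangle
(121,660,671): 121²+660² = 450241 = 671² → right
(165,46,102): 46+102 ≤ 165, not a triangle
(21,102,105): 21²+102² = 10845 < 11025 = 105² → obtuse
(87,149,148): 87²+148² = 29473 > 22201 = 149² → acute
(156,356,320): 156²+320² = 126736 = 356² → right
2 of the 6 are right.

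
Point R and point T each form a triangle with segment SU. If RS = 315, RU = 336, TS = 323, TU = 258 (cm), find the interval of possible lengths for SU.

65 < SU < 581

From triangle RSU: |315 − 336| < SU < 315 + 336, i.e. 21 < SU < 651.
From triangle TSU: 65 < SU < 581.
Both must hold, so SU lies in the intersection.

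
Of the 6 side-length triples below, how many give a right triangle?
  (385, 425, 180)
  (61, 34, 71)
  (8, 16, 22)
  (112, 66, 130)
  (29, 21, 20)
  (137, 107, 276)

(385,425,180): 180²+385² = 180625 = 425² → right
(61,34,71): 34²+61² = 4877 < 5041 = 71² → obtuse
(8,16,22): 8²+16² = 320 < 484 = 22² → obtuse
(112,66,130): 66²+112² = 16900 = 130² → right
(29,21,20): 20²+21² = 841 = 29² → right
(137,107,276): 107+137 ≤ 276, not a triangle
3 of the 6 are right.

3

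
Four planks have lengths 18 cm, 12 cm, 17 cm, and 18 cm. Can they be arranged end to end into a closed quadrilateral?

A quadrilateral exists iff every side is shorter than the sum of the others — equivalently, the longest side is less than the sum of the rest.
Longest side 18 < 47 (sum of the remaining 3), so yes.

Yes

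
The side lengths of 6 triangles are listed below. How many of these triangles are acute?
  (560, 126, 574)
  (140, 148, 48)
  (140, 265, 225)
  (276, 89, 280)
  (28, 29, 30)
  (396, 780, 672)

(560,126,574): 126²+560² = 329476 = 574² → right
(140,148,48): 48²+140² = 21904 = 148² → right
(140,265,225): 140²+225² = 70225 = 265² → right
(276,89,280): 89²+276² = 84097 > 78400 = 280² → acute
(28,29,30): 28²+29² = 1625 > 900 = 30² → acute
(396,780,672): 396²+672² = 608400 = 780² → right
2 of the 6 are acute.

2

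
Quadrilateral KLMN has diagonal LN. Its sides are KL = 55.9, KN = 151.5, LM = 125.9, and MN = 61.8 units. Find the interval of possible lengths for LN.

95.6 < LN < 187.7

From triangle KLN: |55.9 − 151.5| < LN < 55.9 + 151.5, i.e. 95.6 < LN < 207.4.
From triangle MLN: 64.1 < LN < 187.7.
Both must hold, so LN lies in the intersection.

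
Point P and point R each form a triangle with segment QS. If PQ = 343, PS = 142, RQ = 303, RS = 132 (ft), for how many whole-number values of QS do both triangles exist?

233

From triangle PQS: 201 < QS < 485.
From triangle RQS: 171 < QS < 435.
Intersection: 201 < QS < 435, so integers 202 through 434: 233 values.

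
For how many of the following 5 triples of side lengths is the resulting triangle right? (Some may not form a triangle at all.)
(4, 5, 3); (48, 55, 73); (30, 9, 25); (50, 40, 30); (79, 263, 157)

3

(4,5,3): 3²+4² = 25 = 5² → right
(48,55,73): 48²+55² = 5329 = 73² → right
(30,9,25): 9²+25² = 706 < 900 = 30² → obtuse
(50,40,30): 30²+40² = 2500 = 50² → right
(79,263,157): 79+157 ≤ 263, not a triangle
3 of the 5 are right.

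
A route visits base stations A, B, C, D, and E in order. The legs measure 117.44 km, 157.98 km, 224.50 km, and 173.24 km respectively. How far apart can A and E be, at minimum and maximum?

0 ≤ AE ≤ 673.16 km

The maximum is all hops collinear in one direction: 117.44 + 157.98 + 224.50 + 173.24 = 673.16.
The longest hop is 224.50; the others sum to 448.66. Since 224.50 ≤ 448.66, the path can fold back on itself completely, so the minimum distance is 0.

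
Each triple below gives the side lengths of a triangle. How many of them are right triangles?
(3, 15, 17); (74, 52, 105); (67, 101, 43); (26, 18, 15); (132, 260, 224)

1

(3,15,17): 3²+15² = 234 < 289 = 17² → obtuse
(74,52,105): 52²+74² = 8180 < 11025 = 105² → obtuse
(67,101,43): 43²+67² = 6338 < 10201 = 101² → obtuse
(26,18,15): 15²+18² = 549 < 676 = 26² → obtuse
(132,260,224): 132²+224² = 67600 = 260² → right
1 of the 5 is right.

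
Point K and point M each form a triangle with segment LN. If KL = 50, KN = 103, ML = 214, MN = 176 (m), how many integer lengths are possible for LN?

99

From triangle KLN: 53 < LN < 153.
From triangle MLN: 38 < LN < 390.
Intersection: 53 < LN < 153, so integers 54 through 152: 99 values.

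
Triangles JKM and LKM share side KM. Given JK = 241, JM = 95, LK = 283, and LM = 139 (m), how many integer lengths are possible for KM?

189

From triangle JKM: 146 < KM < 336.
From triangle LKM: 144 < KM < 422.
Intersection: 146 < KM < 336, so integers 147 through 335: 189 values.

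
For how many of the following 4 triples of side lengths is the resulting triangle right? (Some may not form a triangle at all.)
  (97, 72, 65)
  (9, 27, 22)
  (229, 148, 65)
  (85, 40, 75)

2

(97,72,65): 65²+72² = 9409 = 97² → right
(9,27,22): 9²+22² = 565 < 729 = 27² → obtuse
(229,148,65): 65+148 ≤ 229, not a triangle
(85,40,75): 40²+75² = 7225 = 85² → right
2 of the 4 are right.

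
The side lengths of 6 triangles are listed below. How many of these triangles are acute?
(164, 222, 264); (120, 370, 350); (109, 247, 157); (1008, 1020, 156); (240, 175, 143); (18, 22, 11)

1

(164,222,264): 164²+222² = 76180 > 69696 = 264² → acute
(120,370,350): 120²+350² = 136900 = 370² → right
(109,247,157): 109²+157² = 36530 < 61009 = 247² → obtuse
(1008,1020,156): 156²+1008² = 1040400 = 1020² → right
(240,175,143): 143²+175² = 51074 < 57600 = 240² → obtuse
(18,22,11): 11²+18² = 445 < 484 = 22² → obtuse
1 of the 6 is acute.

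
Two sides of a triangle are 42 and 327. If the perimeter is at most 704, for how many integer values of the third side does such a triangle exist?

Triangle inequality: 285 < x < 369. Perimeter ≤ 704 gives x ≤ 704 − 42 − 327 = 335.
So 285 < x ≤ 335; integers 286 through 335: 50 values.

50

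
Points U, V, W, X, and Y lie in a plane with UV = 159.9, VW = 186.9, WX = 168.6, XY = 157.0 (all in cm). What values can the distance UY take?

0 ≤ UY ≤ 672.4 cm

The maximum is all hops collinear in one direction: 159.9 + 186.9 + 168.6 + 157.0 = 672.4.
The longest hop is 186.9; the others sum to 485.5. Since 186.9 ≤ 485.5, the path can fold back on itself completely, so the minimum distance is 0.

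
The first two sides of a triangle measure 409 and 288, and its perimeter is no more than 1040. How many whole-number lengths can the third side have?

222

Triangle inequality: 121 < x < 697. Perimeter ≤ 1040 gives x ≤ 1040 − 409 − 288 = 343.
So 121 < x ≤ 343; integers 122 through 343: 222 values.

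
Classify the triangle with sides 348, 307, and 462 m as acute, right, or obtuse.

Compare the square of the longest side to the sum of squares of the other two: 307² + 348² = 215353 > 213444 = 462².

acute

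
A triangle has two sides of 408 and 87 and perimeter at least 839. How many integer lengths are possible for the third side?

151

Triangle inequality: 321 < x < 495. Perimeter ≥ 839 gives x ≥ 839 − 408 − 87 = 344.
So 344 ≤ x < 495; integers 344 through 494: 151 values.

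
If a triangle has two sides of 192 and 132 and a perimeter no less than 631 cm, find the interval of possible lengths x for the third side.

307 ≤ x < 324

Triangle inequality alone gives 60 < x < 324.
The perimeter condition gives x ≥ 631 − 192 − 132 = 307.
Intersecting the two: 307 ≤ x < 324.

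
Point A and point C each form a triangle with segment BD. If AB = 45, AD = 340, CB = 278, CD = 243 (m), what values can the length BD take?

From triangle ABD: |45 − 340| < BD < 45 + 340, i.e. 295 < BD < 385.
From triangle CBD: 35 < BD < 521.
Both must hold, so BD lies in the intersection.

295 < BD < 385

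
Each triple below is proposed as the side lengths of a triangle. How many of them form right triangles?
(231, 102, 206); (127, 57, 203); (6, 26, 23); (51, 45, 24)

(231,102,206): 102²+206² = 52840 < 53361 = 231² → obtuse
(127,57,203): 57+127 ≤ 203, not a triangle
(6,26,23): 6²+23² = 565 < 676 = 26² → obtuse
(51,45,24): 24²+45² = 2601 = 51² → right
1 of the 4 is right.

1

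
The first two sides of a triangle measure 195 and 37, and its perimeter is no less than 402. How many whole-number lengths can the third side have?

62

Triangle inequality: 158 < x < 232. Perimeter ≥ 402 gives x ≥ 402 − 195 − 37 = 170.
So 170 ≤ x < 232; integers 170 through 231: 62 values.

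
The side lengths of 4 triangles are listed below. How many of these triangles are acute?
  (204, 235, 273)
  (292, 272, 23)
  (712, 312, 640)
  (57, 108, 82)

1

(204,235,273): 204²+235² = 96841 > 74529 = 273² → acute
(292,272,23): 23²+272² = 74513 < 85264 = 292² → obtuse
(712,312,640): 312²+640² = 506944 = 712² → right
(57,108,82): 57²+82² = 9973 < 11664 = 108² → obtuse
1 of the 4 is acute.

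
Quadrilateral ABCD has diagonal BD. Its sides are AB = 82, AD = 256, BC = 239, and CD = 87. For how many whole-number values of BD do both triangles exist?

From triangle ABD: 174 < BD < 338.
From triangle CBD: 152 < BD < 326.
Intersection: 174 < BD < 326, so integers 175 through 325: 151 values.

151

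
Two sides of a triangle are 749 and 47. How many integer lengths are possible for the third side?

The third side lies in the open interval (702, 796).
Integers from 703 to 795 inclusive: 795 − 703 + 1 = 93.

93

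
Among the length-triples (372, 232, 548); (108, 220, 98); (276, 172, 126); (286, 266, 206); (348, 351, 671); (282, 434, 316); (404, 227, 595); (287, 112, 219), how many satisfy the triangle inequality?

7

(232,372,548): 232+372 > 548 → valid
(98,108,220): 98+108 ≤ 220 → not valid
(126,172,276): 126+172 > 276 → valid
(206,266,286): 206+266 > 286 → valid
(348,351,671): 348+351 > 671 → valid
(282,316,434): 282+316 > 434 → valid
(227,404,595): 227+404 > 595 → valid
(112,219,287): 112+219 > 287 → valid
7 of the 8 triples form a triangle.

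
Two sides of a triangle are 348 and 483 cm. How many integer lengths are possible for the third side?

The third side lies in the open interval (135, 831).
Integers from 136 to 830 inclusive: 830 − 136 + 1 = 695.

695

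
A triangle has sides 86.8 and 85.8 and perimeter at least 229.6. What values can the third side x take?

57.0 ≤ x < 172.6

Triangle inequality alone gives 1.0 < x < 172.6.
The perimeter condition gives x ≥ 229.6 − 86.8 − 85.8 = 57.0.
Intersecting the two: 57.0 ≤ x < 172.6.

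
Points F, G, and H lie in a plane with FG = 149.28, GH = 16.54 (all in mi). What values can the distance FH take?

By the triangle inequality, |149.28 − 16.54| ≤ FH ≤ 149.28 + 16.54.

132.74 ≤ FH ≤ 165.82 mi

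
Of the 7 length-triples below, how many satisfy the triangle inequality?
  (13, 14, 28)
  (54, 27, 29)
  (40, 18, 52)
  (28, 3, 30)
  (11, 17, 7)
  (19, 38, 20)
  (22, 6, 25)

6

(13,14,28): 13+14 ≤ 28 → not valid
(27,29,54): 27+29 > 54 → valid
(18,40,52): 18+40 > 52 → valid
(3,28,30): 3+28 > 30 → valid
(7,11,17): 7+11 > 17 → valid
(19,20,38): 19+20 > 38 → valid
(6,22,25): 6+22 > 25 → valid
6 of the 7 triples form a triangle.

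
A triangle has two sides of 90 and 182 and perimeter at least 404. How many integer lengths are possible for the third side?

140

Triangle inequality: 92 < x < 272. Perimeter ≥ 404 gives x ≥ 404 − 90 − 182 = 132.
So 132 ≤ x < 272; integers 132 through 271: 140 values.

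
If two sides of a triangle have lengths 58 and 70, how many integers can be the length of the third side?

The third side lies in the open interval (12, 128).
Integers from 13 to 127 inclusive: 127 − 13 + 1 = 115.

115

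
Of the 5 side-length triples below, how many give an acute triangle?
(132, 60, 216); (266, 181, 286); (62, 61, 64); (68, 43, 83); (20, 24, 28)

(132,60,216): 60+132 ≤ 216, not a triangle
(266,181,286): 181²+266² = 103517 > 81796 = 286² → acute
(62,61,64): 61²+62² = 7565 > 4096 = 64² → acute
(68,43,83): 43²+68² = 6473 < 6889 = 83² → obtuse
(20,24,28): 20²+24² = 976 > 784 = 28² → acute
3 of the 5 are acute.

3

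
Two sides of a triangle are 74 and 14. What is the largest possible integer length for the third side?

The third side must be strictly less than 74 + 14 = 88.
The largest integer below 88 is 87.

87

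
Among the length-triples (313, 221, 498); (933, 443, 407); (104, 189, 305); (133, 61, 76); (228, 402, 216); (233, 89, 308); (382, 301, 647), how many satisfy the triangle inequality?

(221,313,498): 221+313 > 498 → valid
(407,443,933): 407+443 ≤ 933 → not valid
(104,189,305): 104+189 ≤ 305 → not valid
(61,76,133): 61+76 > 133 → valid
(216,228,402): 216+228 > 402 → valid
(89,233,308): 89+233 > 308 → valid
(301,382,647): 301+382 > 647 → valid
5 of the 7 triples form a triangle.

5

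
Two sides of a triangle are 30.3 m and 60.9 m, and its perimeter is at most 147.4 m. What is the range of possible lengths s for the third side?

30.6 < s ≤ 56.2 m

Triangle inequality alone gives 30.6 < s < 91.2.
The perimeter condition gives s ≤ 147.4 − 30.3 − 60.9 = 56.2.
Intersecting the two: 30.6 < s ≤ 56.2.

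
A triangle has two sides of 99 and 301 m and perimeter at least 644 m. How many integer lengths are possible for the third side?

156

Triangle inequality: 202 < x < 400. Perimeter ≥ 644 gives x ≥ 644 − 99 − 301 = 244.
So 244 ≤ x < 400; integers 244 through 399: 156 values.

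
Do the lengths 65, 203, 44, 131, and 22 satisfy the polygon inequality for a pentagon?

A pentagon exists iff every side is shorter than the sum of the others — equivalently, the longest side is less than the sum of the rest.
Longest side 203 < 262 (sum of the remaining 4), so yes.

Yes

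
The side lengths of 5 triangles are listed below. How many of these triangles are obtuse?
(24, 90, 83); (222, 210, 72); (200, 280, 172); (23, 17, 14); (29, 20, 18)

4

(24,90,83): 24²+83² = 7465 < 8100 = 90² → obtuse
(222,210,72): 72²+210² = 49284 = 222² → right
(200,280,172): 172²+200² = 69584 < 78400 = 280² → obtuse
(23,17,14): 14²+17² = 485 < 529 = 23² → obtuse
(29,20,18): 18²+20² = 724 < 841 = 29² → obtuse
4 of the 5 are obtuse.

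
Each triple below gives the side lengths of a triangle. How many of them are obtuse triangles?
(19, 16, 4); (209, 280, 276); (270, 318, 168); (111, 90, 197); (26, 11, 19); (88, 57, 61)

(19,16,4): 4²+16² = 272 < 361 = 19² → obtuse
(209,280,276): 209²+276² = 119857 > 78400 = 280² → acute
(270,318,168): 168²+270² = 101124 = 318² → right
(111,90,197): 90²+111² = 20421 < 38809 = 197² → obtuse
(26,11,19): 11²+19² = 482 < 676 = 26² → obtuse
(88,57,61): 57²+61² = 6970 < 7744 = 88² → obtuse
4 of the 6 are obtuse.

4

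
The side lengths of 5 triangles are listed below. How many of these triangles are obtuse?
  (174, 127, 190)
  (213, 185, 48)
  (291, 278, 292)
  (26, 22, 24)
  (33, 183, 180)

1

(174,127,190): 127²+174² = 46405 > 36100 = 190² → acute
(213,185,48): 48²+185² = 36529 < 45369 = 213² → obtuse
(291,278,292): 278²+291² = 161965 > 85264 = 292² → acute
(26,22,24): 22²+24² = 1060 > 676 = 26² → acute
(33,183,180): 33²+180² = 33489 = 183² → right
1 of the 5 is obtuse.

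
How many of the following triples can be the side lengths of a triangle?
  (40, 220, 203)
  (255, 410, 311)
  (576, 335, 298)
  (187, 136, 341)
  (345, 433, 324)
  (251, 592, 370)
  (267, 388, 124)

(40,203,220): 40+203 > 220 → valid
(255,311,410): 255+311 > 410 → valid
(298,335,576): 298+335 > 576 → valid
(136,187,341): 136+187 ≤ 341 → not valid
(324,345,433): 324+345 > 433 → valid
(251,370,592): 251+370 > 592 → valid
(124,267,388): 124+267 > 388 → valid
6 of the 7 triples form a triangle.

6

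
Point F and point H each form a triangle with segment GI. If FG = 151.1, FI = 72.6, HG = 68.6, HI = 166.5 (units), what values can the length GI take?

From triangle FGI: |151.1 − 72.6| < GI < 151.1 + 72.6, i.e. 78.5 < GI < 223.7.
From triangle HGI: 97.9 < GI < 235.1.
Both must hold, so GI lies in the intersection.

97.9 < GI < 223.7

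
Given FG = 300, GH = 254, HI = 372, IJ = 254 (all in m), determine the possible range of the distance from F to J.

The maximum is all hops collinear in one direction: 300 + 254 + 372 + 254 = 1180.
The longest hop is 372; the others sum to 808. Since 372 ≤ 808, the path can fold back on itself completely, so the minimum distance is 0.

0 ≤ FJ ≤ 1180 m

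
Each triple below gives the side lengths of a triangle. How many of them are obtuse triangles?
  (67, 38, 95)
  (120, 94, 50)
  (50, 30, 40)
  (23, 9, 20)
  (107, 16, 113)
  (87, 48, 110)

5

(67,38,95): 38²+67² = 5933 < 9025 = 95² → obtuse
(120,94,50): 50²+94² = 11336 < 14400 = 120² → obtuse
(50,30,40): 30²+40² = 2500 = 50² → right
(23,9,20): 9²+20² = 481 < 529 = 23² → obtuse
(107,16,113): 16²+107² = 11705 < 12769 = 113² → obtuse
(87,48,110): 48²+87² = 9873 < 12100 = 110² → obtuse
5 of the 6 are obtuse.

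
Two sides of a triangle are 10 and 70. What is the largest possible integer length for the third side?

The third side must be strictly less than 10 + 70 = 80.
The largest integer below 80 is 79.

79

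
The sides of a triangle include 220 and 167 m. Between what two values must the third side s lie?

53 < s < 387

By the triangle inequality, s must be less than 220 + 167 = 387 and greater than |220 − 167| = 53.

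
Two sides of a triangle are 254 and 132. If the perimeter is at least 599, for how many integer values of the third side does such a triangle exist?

173

Triangle inequality: 122 < x < 386. Perimeter ≥ 599 gives x ≥ 599 − 254 − 132 = 213.
So 213 ≤ x < 386; integers 213 through 385: 173 values.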